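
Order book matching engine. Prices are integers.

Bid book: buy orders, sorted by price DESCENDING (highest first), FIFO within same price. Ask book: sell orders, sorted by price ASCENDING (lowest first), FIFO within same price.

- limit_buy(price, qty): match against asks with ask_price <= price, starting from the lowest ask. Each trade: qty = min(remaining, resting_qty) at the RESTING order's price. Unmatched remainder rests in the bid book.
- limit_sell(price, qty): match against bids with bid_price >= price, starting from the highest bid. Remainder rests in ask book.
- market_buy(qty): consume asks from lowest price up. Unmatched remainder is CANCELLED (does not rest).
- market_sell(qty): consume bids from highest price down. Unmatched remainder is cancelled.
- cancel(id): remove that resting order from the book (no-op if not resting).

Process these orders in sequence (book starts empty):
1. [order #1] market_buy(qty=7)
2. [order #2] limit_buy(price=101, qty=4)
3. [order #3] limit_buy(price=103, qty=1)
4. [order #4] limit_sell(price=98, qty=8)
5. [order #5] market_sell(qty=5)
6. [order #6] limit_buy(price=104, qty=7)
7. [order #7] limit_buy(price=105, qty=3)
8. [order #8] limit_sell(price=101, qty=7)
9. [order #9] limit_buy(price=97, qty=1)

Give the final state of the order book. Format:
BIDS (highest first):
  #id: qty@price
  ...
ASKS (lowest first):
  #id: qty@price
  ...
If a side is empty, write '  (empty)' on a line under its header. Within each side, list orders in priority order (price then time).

Answer: BIDS (highest first):
  #9: 1@97
ASKS (lowest first):
  (empty)

Derivation:
After op 1 [order #1] market_buy(qty=7): fills=none; bids=[-] asks=[-]
After op 2 [order #2] limit_buy(price=101, qty=4): fills=none; bids=[#2:4@101] asks=[-]
After op 3 [order #3] limit_buy(price=103, qty=1): fills=none; bids=[#3:1@103 #2:4@101] asks=[-]
After op 4 [order #4] limit_sell(price=98, qty=8): fills=#3x#4:1@103 #2x#4:4@101; bids=[-] asks=[#4:3@98]
After op 5 [order #5] market_sell(qty=5): fills=none; bids=[-] asks=[#4:3@98]
After op 6 [order #6] limit_buy(price=104, qty=7): fills=#6x#4:3@98; bids=[#6:4@104] asks=[-]
After op 7 [order #7] limit_buy(price=105, qty=3): fills=none; bids=[#7:3@105 #6:4@104] asks=[-]
After op 8 [order #8] limit_sell(price=101, qty=7): fills=#7x#8:3@105 #6x#8:4@104; bids=[-] asks=[-]
After op 9 [order #9] limit_buy(price=97, qty=1): fills=none; bids=[#9:1@97] asks=[-]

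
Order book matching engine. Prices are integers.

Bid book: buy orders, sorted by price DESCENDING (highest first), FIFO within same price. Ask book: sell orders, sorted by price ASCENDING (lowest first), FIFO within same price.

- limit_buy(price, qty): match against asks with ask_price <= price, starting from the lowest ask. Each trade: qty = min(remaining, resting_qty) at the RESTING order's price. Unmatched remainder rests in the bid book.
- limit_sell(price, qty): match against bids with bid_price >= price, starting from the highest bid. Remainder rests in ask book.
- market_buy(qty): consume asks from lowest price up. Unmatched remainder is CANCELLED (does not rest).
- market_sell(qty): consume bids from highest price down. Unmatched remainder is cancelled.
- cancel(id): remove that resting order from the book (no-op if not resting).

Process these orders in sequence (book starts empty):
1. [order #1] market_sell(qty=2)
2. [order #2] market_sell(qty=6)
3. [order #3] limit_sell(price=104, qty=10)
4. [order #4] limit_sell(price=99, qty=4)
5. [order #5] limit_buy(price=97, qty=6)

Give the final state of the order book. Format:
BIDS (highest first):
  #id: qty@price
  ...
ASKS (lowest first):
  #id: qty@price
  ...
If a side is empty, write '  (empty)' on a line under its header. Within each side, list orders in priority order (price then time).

Answer: BIDS (highest first):
  #5: 6@97
ASKS (lowest first):
  #4: 4@99
  #3: 10@104

Derivation:
After op 1 [order #1] market_sell(qty=2): fills=none; bids=[-] asks=[-]
After op 2 [order #2] market_sell(qty=6): fills=none; bids=[-] asks=[-]
After op 3 [order #3] limit_sell(price=104, qty=10): fills=none; bids=[-] asks=[#3:10@104]
After op 4 [order #4] limit_sell(price=99, qty=4): fills=none; bids=[-] asks=[#4:4@99 #3:10@104]
After op 5 [order #5] limit_buy(price=97, qty=6): fills=none; bids=[#5:6@97] asks=[#4:4@99 #3:10@104]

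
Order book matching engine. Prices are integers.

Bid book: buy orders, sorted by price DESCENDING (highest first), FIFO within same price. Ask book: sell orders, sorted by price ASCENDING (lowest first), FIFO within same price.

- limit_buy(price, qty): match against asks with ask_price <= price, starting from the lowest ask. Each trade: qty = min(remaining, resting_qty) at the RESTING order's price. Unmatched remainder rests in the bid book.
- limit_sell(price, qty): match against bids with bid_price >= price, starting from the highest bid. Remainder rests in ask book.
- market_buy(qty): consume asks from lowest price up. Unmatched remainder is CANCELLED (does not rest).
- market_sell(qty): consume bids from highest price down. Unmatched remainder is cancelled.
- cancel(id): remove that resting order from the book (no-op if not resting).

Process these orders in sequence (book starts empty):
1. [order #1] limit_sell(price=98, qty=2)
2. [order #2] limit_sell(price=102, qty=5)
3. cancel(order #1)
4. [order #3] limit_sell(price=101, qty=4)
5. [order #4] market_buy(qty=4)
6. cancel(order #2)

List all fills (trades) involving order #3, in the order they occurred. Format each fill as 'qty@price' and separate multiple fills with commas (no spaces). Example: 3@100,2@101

After op 1 [order #1] limit_sell(price=98, qty=2): fills=none; bids=[-] asks=[#1:2@98]
After op 2 [order #2] limit_sell(price=102, qty=5): fills=none; bids=[-] asks=[#1:2@98 #2:5@102]
After op 3 cancel(order #1): fills=none; bids=[-] asks=[#2:5@102]
After op 4 [order #3] limit_sell(price=101, qty=4): fills=none; bids=[-] asks=[#3:4@101 #2:5@102]
After op 5 [order #4] market_buy(qty=4): fills=#4x#3:4@101; bids=[-] asks=[#2:5@102]
After op 6 cancel(order #2): fills=none; bids=[-] asks=[-]

Answer: 4@101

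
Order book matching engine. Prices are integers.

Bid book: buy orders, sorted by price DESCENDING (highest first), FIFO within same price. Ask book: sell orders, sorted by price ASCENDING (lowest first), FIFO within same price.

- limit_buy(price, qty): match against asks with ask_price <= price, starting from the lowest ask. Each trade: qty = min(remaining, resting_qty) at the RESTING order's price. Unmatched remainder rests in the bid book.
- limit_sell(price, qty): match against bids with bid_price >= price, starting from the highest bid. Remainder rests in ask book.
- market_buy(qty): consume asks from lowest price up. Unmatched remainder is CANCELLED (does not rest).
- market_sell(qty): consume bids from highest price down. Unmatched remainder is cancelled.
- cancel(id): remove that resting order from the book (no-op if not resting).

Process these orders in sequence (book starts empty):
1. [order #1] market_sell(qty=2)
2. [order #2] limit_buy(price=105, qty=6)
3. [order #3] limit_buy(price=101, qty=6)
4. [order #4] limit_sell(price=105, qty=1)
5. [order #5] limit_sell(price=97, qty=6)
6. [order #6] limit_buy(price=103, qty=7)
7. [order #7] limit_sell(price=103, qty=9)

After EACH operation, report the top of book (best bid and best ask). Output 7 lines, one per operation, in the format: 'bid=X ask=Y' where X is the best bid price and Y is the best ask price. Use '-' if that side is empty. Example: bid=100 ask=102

After op 1 [order #1] market_sell(qty=2): fills=none; bids=[-] asks=[-]
After op 2 [order #2] limit_buy(price=105, qty=6): fills=none; bids=[#2:6@105] asks=[-]
After op 3 [order #3] limit_buy(price=101, qty=6): fills=none; bids=[#2:6@105 #3:6@101] asks=[-]
After op 4 [order #4] limit_sell(price=105, qty=1): fills=#2x#4:1@105; bids=[#2:5@105 #3:6@101] asks=[-]
After op 5 [order #5] limit_sell(price=97, qty=6): fills=#2x#5:5@105 #3x#5:1@101; bids=[#3:5@101] asks=[-]
After op 6 [order #6] limit_buy(price=103, qty=7): fills=none; bids=[#6:7@103 #3:5@101] asks=[-]
After op 7 [order #7] limit_sell(price=103, qty=9): fills=#6x#7:7@103; bids=[#3:5@101] asks=[#7:2@103]

Answer: bid=- ask=-
bid=105 ask=-
bid=105 ask=-
bid=105 ask=-
bid=101 ask=-
bid=103 ask=-
bid=101 ask=103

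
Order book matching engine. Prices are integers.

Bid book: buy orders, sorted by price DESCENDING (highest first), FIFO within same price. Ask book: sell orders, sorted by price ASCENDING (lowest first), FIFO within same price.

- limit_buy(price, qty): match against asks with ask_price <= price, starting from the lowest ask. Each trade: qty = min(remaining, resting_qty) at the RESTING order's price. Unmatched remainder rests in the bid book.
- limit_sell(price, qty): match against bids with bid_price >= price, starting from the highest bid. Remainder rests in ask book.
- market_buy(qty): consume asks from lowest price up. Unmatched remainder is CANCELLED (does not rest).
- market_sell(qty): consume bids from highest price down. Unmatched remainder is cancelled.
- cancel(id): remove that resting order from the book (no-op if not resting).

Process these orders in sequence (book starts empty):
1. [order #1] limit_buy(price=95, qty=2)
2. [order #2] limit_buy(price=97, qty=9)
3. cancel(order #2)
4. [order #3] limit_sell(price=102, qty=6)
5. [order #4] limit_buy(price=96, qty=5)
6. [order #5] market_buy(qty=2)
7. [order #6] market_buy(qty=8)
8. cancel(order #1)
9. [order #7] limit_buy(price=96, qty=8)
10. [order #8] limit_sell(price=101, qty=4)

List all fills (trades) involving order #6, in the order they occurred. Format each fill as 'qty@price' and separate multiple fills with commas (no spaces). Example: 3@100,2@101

Answer: 4@102

Derivation:
After op 1 [order #1] limit_buy(price=95, qty=2): fills=none; bids=[#1:2@95] asks=[-]
After op 2 [order #2] limit_buy(price=97, qty=9): fills=none; bids=[#2:9@97 #1:2@95] asks=[-]
After op 3 cancel(order #2): fills=none; bids=[#1:2@95] asks=[-]
After op 4 [order #3] limit_sell(price=102, qty=6): fills=none; bids=[#1:2@95] asks=[#3:6@102]
After op 5 [order #4] limit_buy(price=96, qty=5): fills=none; bids=[#4:5@96 #1:2@95] asks=[#3:6@102]
After op 6 [order #5] market_buy(qty=2): fills=#5x#3:2@102; bids=[#4:5@96 #1:2@95] asks=[#3:4@102]
After op 7 [order #6] market_buy(qty=8): fills=#6x#3:4@102; bids=[#4:5@96 #1:2@95] asks=[-]
After op 8 cancel(order #1): fills=none; bids=[#4:5@96] asks=[-]
After op 9 [order #7] limit_buy(price=96, qty=8): fills=none; bids=[#4:5@96 #7:8@96] asks=[-]
After op 10 [order #8] limit_sell(price=101, qty=4): fills=none; bids=[#4:5@96 #7:8@96] asks=[#8:4@101]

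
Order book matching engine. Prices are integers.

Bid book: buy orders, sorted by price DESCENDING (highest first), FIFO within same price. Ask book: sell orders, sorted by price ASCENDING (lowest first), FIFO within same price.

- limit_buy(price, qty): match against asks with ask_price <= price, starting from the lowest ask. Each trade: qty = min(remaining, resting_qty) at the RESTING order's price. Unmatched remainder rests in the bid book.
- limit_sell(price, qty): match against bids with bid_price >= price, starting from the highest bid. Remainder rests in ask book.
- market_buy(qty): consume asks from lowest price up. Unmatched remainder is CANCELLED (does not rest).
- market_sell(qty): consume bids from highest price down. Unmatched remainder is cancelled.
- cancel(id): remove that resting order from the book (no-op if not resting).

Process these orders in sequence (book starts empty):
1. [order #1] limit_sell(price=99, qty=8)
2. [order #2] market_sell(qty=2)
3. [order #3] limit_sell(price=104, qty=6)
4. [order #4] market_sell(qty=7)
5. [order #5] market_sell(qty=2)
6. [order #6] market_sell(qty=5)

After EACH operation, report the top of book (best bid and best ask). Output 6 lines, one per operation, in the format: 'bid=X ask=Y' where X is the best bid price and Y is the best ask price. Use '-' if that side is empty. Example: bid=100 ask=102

Answer: bid=- ask=99
bid=- ask=99
bid=- ask=99
bid=- ask=99
bid=- ask=99
bid=- ask=99

Derivation:
After op 1 [order #1] limit_sell(price=99, qty=8): fills=none; bids=[-] asks=[#1:8@99]
After op 2 [order #2] market_sell(qty=2): fills=none; bids=[-] asks=[#1:8@99]
After op 3 [order #3] limit_sell(price=104, qty=6): fills=none; bids=[-] asks=[#1:8@99 #3:6@104]
After op 4 [order #4] market_sell(qty=7): fills=none; bids=[-] asks=[#1:8@99 #3:6@104]
After op 5 [order #5] market_sell(qty=2): fills=none; bids=[-] asks=[#1:8@99 #3:6@104]
After op 6 [order #6] market_sell(qty=5): fills=none; bids=[-] asks=[#1:8@99 #3:6@104]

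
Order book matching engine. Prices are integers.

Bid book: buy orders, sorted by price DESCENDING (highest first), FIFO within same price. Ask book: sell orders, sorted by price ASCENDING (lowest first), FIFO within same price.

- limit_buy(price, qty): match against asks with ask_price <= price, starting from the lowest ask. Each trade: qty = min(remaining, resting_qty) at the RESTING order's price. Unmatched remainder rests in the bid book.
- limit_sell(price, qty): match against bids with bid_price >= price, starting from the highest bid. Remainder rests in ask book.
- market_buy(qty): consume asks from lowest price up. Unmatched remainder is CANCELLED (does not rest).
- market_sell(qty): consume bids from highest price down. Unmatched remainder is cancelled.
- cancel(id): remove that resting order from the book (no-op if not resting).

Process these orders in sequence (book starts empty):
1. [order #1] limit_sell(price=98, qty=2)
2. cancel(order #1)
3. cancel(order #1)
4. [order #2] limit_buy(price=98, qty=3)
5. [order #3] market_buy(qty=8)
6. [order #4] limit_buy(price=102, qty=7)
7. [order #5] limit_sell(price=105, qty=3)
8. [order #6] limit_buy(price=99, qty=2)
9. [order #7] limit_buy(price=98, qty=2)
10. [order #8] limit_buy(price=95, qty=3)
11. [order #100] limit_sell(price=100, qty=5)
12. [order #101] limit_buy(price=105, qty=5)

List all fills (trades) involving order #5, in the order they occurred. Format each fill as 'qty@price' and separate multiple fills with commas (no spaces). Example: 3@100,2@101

Answer: 3@105

Derivation:
After op 1 [order #1] limit_sell(price=98, qty=2): fills=none; bids=[-] asks=[#1:2@98]
After op 2 cancel(order #1): fills=none; bids=[-] asks=[-]
After op 3 cancel(order #1): fills=none; bids=[-] asks=[-]
After op 4 [order #2] limit_buy(price=98, qty=3): fills=none; bids=[#2:3@98] asks=[-]
After op 5 [order #3] market_buy(qty=8): fills=none; bids=[#2:3@98] asks=[-]
After op 6 [order #4] limit_buy(price=102, qty=7): fills=none; bids=[#4:7@102 #2:3@98] asks=[-]
After op 7 [order #5] limit_sell(price=105, qty=3): fills=none; bids=[#4:7@102 #2:3@98] asks=[#5:3@105]
After op 8 [order #6] limit_buy(price=99, qty=2): fills=none; bids=[#4:7@102 #6:2@99 #2:3@98] asks=[#5:3@105]
After op 9 [order #7] limit_buy(price=98, qty=2): fills=none; bids=[#4:7@102 #6:2@99 #2:3@98 #7:2@98] asks=[#5:3@105]
After op 10 [order #8] limit_buy(price=95, qty=3): fills=none; bids=[#4:7@102 #6:2@99 #2:3@98 #7:2@98 #8:3@95] asks=[#5:3@105]
After op 11 [order #100] limit_sell(price=100, qty=5): fills=#4x#100:5@102; bids=[#4:2@102 #6:2@99 #2:3@98 #7:2@98 #8:3@95] asks=[#5:3@105]
After op 12 [order #101] limit_buy(price=105, qty=5): fills=#101x#5:3@105; bids=[#101:2@105 #4:2@102 #6:2@99 #2:3@98 #7:2@98 #8:3@95] asks=[-]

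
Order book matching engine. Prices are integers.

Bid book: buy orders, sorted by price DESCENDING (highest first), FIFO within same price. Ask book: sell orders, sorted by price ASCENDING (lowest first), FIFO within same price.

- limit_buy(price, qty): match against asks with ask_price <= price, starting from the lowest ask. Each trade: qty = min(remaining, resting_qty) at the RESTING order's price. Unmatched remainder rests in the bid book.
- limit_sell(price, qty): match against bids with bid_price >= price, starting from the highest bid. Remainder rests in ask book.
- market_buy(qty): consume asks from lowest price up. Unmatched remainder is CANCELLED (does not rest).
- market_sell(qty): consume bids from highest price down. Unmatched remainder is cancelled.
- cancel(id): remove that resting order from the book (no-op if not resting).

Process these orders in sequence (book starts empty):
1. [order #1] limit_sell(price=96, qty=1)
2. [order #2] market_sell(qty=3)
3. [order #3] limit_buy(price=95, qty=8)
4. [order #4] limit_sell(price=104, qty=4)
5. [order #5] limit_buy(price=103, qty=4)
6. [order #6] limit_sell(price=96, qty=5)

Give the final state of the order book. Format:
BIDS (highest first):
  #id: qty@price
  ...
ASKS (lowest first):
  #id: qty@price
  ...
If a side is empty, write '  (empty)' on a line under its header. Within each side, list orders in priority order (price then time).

After op 1 [order #1] limit_sell(price=96, qty=1): fills=none; bids=[-] asks=[#1:1@96]
After op 2 [order #2] market_sell(qty=3): fills=none; bids=[-] asks=[#1:1@96]
After op 3 [order #3] limit_buy(price=95, qty=8): fills=none; bids=[#3:8@95] asks=[#1:1@96]
After op 4 [order #4] limit_sell(price=104, qty=4): fills=none; bids=[#3:8@95] asks=[#1:1@96 #4:4@104]
After op 5 [order #5] limit_buy(price=103, qty=4): fills=#5x#1:1@96; bids=[#5:3@103 #3:8@95] asks=[#4:4@104]
After op 6 [order #6] limit_sell(price=96, qty=5): fills=#5x#6:3@103; bids=[#3:8@95] asks=[#6:2@96 #4:4@104]

Answer: BIDS (highest first):
  #3: 8@95
ASKS (lowest first):
  #6: 2@96
  #4: 4@104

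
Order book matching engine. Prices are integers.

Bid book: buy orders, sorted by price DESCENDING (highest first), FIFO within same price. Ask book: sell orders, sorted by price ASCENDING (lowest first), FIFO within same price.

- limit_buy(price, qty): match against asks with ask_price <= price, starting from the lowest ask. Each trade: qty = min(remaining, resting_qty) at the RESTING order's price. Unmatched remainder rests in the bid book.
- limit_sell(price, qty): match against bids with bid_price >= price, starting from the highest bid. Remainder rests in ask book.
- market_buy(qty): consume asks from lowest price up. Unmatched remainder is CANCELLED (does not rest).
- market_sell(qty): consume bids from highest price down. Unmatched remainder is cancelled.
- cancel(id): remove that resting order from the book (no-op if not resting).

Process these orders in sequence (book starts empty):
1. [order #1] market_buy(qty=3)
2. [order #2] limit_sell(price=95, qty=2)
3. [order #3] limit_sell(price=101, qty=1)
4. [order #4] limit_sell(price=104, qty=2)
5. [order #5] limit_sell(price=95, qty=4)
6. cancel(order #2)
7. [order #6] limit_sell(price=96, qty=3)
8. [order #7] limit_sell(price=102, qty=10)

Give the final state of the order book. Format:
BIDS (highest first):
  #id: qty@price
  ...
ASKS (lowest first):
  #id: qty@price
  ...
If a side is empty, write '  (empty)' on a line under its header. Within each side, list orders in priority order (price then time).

After op 1 [order #1] market_buy(qty=3): fills=none; bids=[-] asks=[-]
After op 2 [order #2] limit_sell(price=95, qty=2): fills=none; bids=[-] asks=[#2:2@95]
After op 3 [order #3] limit_sell(price=101, qty=1): fills=none; bids=[-] asks=[#2:2@95 #3:1@101]
After op 4 [order #4] limit_sell(price=104, qty=2): fills=none; bids=[-] asks=[#2:2@95 #3:1@101 #4:2@104]
After op 5 [order #5] limit_sell(price=95, qty=4): fills=none; bids=[-] asks=[#2:2@95 #5:4@95 #3:1@101 #4:2@104]
After op 6 cancel(order #2): fills=none; bids=[-] asks=[#5:4@95 #3:1@101 #4:2@104]
After op 7 [order #6] limit_sell(price=96, qty=3): fills=none; bids=[-] asks=[#5:4@95 #6:3@96 #3:1@101 #4:2@104]
After op 8 [order #7] limit_sell(price=102, qty=10): fills=none; bids=[-] asks=[#5:4@95 #6:3@96 #3:1@101 #7:10@102 #4:2@104]

Answer: BIDS (highest first):
  (empty)
ASKS (lowest first):
  #5: 4@95
  #6: 3@96
  #3: 1@101
  #7: 10@102
  #4: 2@104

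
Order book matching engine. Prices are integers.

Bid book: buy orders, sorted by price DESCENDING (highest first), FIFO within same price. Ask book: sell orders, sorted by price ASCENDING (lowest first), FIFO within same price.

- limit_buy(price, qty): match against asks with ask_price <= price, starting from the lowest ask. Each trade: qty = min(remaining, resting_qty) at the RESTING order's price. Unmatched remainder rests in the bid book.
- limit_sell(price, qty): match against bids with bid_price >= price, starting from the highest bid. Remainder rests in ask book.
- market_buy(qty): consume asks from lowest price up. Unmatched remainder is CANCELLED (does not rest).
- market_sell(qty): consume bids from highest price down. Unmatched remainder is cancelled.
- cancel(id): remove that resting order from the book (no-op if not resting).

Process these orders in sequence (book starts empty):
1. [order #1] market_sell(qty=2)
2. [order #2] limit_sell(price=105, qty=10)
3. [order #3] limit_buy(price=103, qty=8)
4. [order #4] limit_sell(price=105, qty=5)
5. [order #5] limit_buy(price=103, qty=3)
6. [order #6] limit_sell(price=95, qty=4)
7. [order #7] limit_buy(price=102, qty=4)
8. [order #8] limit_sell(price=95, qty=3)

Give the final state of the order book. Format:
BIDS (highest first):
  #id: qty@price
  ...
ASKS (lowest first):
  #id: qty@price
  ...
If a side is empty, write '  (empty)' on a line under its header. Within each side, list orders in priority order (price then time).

Answer: BIDS (highest first):
  #3: 1@103
  #5: 3@103
  #7: 4@102
ASKS (lowest first):
  #2: 10@105
  #4: 5@105

Derivation:
After op 1 [order #1] market_sell(qty=2): fills=none; bids=[-] asks=[-]
After op 2 [order #2] limit_sell(price=105, qty=10): fills=none; bids=[-] asks=[#2:10@105]
After op 3 [order #3] limit_buy(price=103, qty=8): fills=none; bids=[#3:8@103] asks=[#2:10@105]
After op 4 [order #4] limit_sell(price=105, qty=5): fills=none; bids=[#3:8@103] asks=[#2:10@105 #4:5@105]
After op 5 [order #5] limit_buy(price=103, qty=3): fills=none; bids=[#3:8@103 #5:3@103] asks=[#2:10@105 #4:5@105]
After op 6 [order #6] limit_sell(price=95, qty=4): fills=#3x#6:4@103; bids=[#3:4@103 #5:3@103] asks=[#2:10@105 #4:5@105]
After op 7 [order #7] limit_buy(price=102, qty=4): fills=none; bids=[#3:4@103 #5:3@103 #7:4@102] asks=[#2:10@105 #4:5@105]
After op 8 [order #8] limit_sell(price=95, qty=3): fills=#3x#8:3@103; bids=[#3:1@103 #5:3@103 #7:4@102] asks=[#2:10@105 #4:5@105]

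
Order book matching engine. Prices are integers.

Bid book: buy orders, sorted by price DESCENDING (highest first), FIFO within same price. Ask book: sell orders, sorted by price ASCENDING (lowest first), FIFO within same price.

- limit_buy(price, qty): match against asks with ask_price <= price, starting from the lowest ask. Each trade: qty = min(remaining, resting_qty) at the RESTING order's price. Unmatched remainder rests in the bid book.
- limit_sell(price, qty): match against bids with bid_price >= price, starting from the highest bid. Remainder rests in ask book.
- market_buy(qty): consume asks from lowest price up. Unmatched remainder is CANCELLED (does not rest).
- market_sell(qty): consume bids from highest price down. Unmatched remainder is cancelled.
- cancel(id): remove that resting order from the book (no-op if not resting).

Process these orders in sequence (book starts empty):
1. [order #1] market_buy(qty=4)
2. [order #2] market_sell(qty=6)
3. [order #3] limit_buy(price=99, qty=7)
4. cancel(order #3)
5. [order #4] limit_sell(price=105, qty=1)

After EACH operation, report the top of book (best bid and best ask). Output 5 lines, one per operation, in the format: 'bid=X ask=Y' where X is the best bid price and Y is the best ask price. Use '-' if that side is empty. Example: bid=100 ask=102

After op 1 [order #1] market_buy(qty=4): fills=none; bids=[-] asks=[-]
After op 2 [order #2] market_sell(qty=6): fills=none; bids=[-] asks=[-]
After op 3 [order #3] limit_buy(price=99, qty=7): fills=none; bids=[#3:7@99] asks=[-]
After op 4 cancel(order #3): fills=none; bids=[-] asks=[-]
After op 5 [order #4] limit_sell(price=105, qty=1): fills=none; bids=[-] asks=[#4:1@105]

Answer: bid=- ask=-
bid=- ask=-
bid=99 ask=-
bid=- ask=-
bid=- ask=105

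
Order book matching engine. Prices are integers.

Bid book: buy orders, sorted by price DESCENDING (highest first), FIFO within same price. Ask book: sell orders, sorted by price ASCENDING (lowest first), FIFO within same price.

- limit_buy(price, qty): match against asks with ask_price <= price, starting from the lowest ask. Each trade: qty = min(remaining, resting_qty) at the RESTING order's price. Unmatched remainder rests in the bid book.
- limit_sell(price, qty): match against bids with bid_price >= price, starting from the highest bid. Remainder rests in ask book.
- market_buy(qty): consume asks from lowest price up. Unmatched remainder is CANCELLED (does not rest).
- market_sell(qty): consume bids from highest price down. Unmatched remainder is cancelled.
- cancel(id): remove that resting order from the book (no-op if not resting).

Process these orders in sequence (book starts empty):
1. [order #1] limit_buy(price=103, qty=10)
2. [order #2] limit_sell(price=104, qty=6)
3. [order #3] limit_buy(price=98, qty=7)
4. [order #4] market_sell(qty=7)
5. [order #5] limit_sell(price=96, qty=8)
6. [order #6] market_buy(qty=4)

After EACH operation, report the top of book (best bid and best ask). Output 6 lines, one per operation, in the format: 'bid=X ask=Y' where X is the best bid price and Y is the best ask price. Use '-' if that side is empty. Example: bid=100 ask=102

After op 1 [order #1] limit_buy(price=103, qty=10): fills=none; bids=[#1:10@103] asks=[-]
After op 2 [order #2] limit_sell(price=104, qty=6): fills=none; bids=[#1:10@103] asks=[#2:6@104]
After op 3 [order #3] limit_buy(price=98, qty=7): fills=none; bids=[#1:10@103 #3:7@98] asks=[#2:6@104]
After op 4 [order #4] market_sell(qty=7): fills=#1x#4:7@103; bids=[#1:3@103 #3:7@98] asks=[#2:6@104]
After op 5 [order #5] limit_sell(price=96, qty=8): fills=#1x#5:3@103 #3x#5:5@98; bids=[#3:2@98] asks=[#2:6@104]
After op 6 [order #6] market_buy(qty=4): fills=#6x#2:4@104; bids=[#3:2@98] asks=[#2:2@104]

Answer: bid=103 ask=-
bid=103 ask=104
bid=103 ask=104
bid=103 ask=104
bid=98 ask=104
bid=98 ask=104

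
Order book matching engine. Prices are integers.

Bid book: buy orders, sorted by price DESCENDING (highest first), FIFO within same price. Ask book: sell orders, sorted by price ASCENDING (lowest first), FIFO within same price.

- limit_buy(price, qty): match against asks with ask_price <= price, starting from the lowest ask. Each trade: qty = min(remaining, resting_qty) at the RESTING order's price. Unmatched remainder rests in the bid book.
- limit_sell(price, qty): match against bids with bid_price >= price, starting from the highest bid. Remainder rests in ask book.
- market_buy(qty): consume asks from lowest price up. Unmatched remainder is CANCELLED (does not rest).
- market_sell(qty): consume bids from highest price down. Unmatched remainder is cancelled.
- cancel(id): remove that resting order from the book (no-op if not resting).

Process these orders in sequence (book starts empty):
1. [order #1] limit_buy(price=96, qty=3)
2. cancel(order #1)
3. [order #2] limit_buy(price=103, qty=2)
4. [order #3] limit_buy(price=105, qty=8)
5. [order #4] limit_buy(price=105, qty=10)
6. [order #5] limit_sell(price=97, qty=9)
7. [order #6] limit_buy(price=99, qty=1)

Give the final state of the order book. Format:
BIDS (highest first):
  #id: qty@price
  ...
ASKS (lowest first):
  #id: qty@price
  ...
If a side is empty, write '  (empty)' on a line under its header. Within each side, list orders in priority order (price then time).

Answer: BIDS (highest first):
  #4: 9@105
  #2: 2@103
  #6: 1@99
ASKS (lowest first):
  (empty)

Derivation:
After op 1 [order #1] limit_buy(price=96, qty=3): fills=none; bids=[#1:3@96] asks=[-]
After op 2 cancel(order #1): fills=none; bids=[-] asks=[-]
After op 3 [order #2] limit_buy(price=103, qty=2): fills=none; bids=[#2:2@103] asks=[-]
After op 4 [order #3] limit_buy(price=105, qty=8): fills=none; bids=[#3:8@105 #2:2@103] asks=[-]
After op 5 [order #4] limit_buy(price=105, qty=10): fills=none; bids=[#3:8@105 #4:10@105 #2:2@103] asks=[-]
After op 6 [order #5] limit_sell(price=97, qty=9): fills=#3x#5:8@105 #4x#5:1@105; bids=[#4:9@105 #2:2@103] asks=[-]
After op 7 [order #6] limit_buy(price=99, qty=1): fills=none; bids=[#4:9@105 #2:2@103 #6:1@99] asks=[-]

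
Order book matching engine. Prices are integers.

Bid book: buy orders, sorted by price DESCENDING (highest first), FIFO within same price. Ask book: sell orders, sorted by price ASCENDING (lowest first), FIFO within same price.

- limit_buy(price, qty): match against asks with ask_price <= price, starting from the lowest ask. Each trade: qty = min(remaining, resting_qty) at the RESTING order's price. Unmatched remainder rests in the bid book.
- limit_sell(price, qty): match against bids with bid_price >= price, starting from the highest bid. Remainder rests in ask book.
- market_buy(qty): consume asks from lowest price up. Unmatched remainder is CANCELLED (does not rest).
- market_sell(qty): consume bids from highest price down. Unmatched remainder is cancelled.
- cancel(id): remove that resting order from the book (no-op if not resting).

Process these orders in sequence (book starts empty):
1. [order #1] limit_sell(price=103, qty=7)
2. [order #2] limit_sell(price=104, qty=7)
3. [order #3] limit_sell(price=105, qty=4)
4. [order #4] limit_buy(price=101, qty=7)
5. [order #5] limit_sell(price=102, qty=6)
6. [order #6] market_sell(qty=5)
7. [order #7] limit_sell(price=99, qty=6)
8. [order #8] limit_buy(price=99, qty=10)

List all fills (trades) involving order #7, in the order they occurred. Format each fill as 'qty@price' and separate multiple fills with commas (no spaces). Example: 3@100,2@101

After op 1 [order #1] limit_sell(price=103, qty=7): fills=none; bids=[-] asks=[#1:7@103]
After op 2 [order #2] limit_sell(price=104, qty=7): fills=none; bids=[-] asks=[#1:7@103 #2:7@104]
After op 3 [order #3] limit_sell(price=105, qty=4): fills=none; bids=[-] asks=[#1:7@103 #2:7@104 #3:4@105]
After op 4 [order #4] limit_buy(price=101, qty=7): fills=none; bids=[#4:7@101] asks=[#1:7@103 #2:7@104 #3:4@105]
After op 5 [order #5] limit_sell(price=102, qty=6): fills=none; bids=[#4:7@101] asks=[#5:6@102 #1:7@103 #2:7@104 #3:4@105]
After op 6 [order #6] market_sell(qty=5): fills=#4x#6:5@101; bids=[#4:2@101] asks=[#5:6@102 #1:7@103 #2:7@104 #3:4@105]
After op 7 [order #7] limit_sell(price=99, qty=6): fills=#4x#7:2@101; bids=[-] asks=[#7:4@99 #5:6@102 #1:7@103 #2:7@104 #3:4@105]
After op 8 [order #8] limit_buy(price=99, qty=10): fills=#8x#7:4@99; bids=[#8:6@99] asks=[#5:6@102 #1:7@103 #2:7@104 #3:4@105]

Answer: 2@101,4@99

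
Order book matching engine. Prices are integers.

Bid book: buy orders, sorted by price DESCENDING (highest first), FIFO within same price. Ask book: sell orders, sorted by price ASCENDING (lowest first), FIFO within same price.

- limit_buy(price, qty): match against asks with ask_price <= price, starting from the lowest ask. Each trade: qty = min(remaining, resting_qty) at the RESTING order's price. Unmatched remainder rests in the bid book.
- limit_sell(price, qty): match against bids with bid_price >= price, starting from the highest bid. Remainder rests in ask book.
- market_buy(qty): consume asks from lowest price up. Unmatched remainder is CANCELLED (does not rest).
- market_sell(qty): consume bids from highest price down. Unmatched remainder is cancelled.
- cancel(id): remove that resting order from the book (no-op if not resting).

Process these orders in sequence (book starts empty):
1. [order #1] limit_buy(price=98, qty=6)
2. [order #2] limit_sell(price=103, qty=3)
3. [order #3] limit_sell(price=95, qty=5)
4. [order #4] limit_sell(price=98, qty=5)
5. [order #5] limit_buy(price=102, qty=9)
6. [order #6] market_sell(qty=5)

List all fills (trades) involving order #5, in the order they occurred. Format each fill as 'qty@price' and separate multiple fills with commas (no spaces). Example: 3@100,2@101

After op 1 [order #1] limit_buy(price=98, qty=6): fills=none; bids=[#1:6@98] asks=[-]
After op 2 [order #2] limit_sell(price=103, qty=3): fills=none; bids=[#1:6@98] asks=[#2:3@103]
After op 3 [order #3] limit_sell(price=95, qty=5): fills=#1x#3:5@98; bids=[#1:1@98] asks=[#2:3@103]
After op 4 [order #4] limit_sell(price=98, qty=5): fills=#1x#4:1@98; bids=[-] asks=[#4:4@98 #2:3@103]
After op 5 [order #5] limit_buy(price=102, qty=9): fills=#5x#4:4@98; bids=[#5:5@102] asks=[#2:3@103]
After op 6 [order #6] market_sell(qty=5): fills=#5x#6:5@102; bids=[-] asks=[#2:3@103]

Answer: 4@98,5@102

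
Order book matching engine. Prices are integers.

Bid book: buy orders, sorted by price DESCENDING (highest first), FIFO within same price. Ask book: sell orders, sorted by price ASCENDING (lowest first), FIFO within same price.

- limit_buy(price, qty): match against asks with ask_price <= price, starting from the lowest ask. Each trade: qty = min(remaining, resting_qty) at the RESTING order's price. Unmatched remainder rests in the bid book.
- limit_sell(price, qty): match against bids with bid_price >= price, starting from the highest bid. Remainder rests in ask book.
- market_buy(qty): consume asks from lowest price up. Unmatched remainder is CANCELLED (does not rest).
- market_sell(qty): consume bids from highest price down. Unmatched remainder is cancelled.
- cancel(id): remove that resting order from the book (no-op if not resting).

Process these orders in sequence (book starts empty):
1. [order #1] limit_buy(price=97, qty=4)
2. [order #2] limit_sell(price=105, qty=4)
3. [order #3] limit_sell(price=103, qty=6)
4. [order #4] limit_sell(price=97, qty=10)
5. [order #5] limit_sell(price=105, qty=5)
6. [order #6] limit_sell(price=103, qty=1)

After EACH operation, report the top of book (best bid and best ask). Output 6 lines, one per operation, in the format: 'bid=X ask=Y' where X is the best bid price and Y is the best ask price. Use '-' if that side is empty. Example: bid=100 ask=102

After op 1 [order #1] limit_buy(price=97, qty=4): fills=none; bids=[#1:4@97] asks=[-]
After op 2 [order #2] limit_sell(price=105, qty=4): fills=none; bids=[#1:4@97] asks=[#2:4@105]
After op 3 [order #3] limit_sell(price=103, qty=6): fills=none; bids=[#1:4@97] asks=[#3:6@103 #2:4@105]
After op 4 [order #4] limit_sell(price=97, qty=10): fills=#1x#4:4@97; bids=[-] asks=[#4:6@97 #3:6@103 #2:4@105]
After op 5 [order #5] limit_sell(price=105, qty=5): fills=none; bids=[-] asks=[#4:6@97 #3:6@103 #2:4@105 #5:5@105]
After op 6 [order #6] limit_sell(price=103, qty=1): fills=none; bids=[-] asks=[#4:6@97 #3:6@103 #6:1@103 #2:4@105 #5:5@105]

Answer: bid=97 ask=-
bid=97 ask=105
bid=97 ask=103
bid=- ask=97
bid=- ask=97
bid=- ask=97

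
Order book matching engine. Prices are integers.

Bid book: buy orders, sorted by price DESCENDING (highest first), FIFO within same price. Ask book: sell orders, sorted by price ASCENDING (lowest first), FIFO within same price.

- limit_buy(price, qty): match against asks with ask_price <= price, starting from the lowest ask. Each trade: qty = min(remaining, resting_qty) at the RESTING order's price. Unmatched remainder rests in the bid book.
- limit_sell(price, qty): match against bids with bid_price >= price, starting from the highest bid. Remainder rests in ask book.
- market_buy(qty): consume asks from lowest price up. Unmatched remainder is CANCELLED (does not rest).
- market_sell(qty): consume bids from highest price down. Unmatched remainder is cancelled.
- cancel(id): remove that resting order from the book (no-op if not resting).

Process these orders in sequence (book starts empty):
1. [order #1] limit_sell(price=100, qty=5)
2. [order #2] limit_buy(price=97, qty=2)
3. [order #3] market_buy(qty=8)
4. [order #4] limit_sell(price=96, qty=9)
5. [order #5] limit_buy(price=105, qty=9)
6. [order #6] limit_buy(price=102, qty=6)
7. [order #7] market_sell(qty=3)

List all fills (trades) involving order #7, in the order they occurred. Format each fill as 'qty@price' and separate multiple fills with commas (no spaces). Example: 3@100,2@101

After op 1 [order #1] limit_sell(price=100, qty=5): fills=none; bids=[-] asks=[#1:5@100]
After op 2 [order #2] limit_buy(price=97, qty=2): fills=none; bids=[#2:2@97] asks=[#1:5@100]
After op 3 [order #3] market_buy(qty=8): fills=#3x#1:5@100; bids=[#2:2@97] asks=[-]
After op 4 [order #4] limit_sell(price=96, qty=9): fills=#2x#4:2@97; bids=[-] asks=[#4:7@96]
After op 5 [order #5] limit_buy(price=105, qty=9): fills=#5x#4:7@96; bids=[#5:2@105] asks=[-]
After op 6 [order #6] limit_buy(price=102, qty=6): fills=none; bids=[#5:2@105 #6:6@102] asks=[-]
After op 7 [order #7] market_sell(qty=3): fills=#5x#7:2@105 #6x#7:1@102; bids=[#6:5@102] asks=[-]

Answer: 2@105,1@102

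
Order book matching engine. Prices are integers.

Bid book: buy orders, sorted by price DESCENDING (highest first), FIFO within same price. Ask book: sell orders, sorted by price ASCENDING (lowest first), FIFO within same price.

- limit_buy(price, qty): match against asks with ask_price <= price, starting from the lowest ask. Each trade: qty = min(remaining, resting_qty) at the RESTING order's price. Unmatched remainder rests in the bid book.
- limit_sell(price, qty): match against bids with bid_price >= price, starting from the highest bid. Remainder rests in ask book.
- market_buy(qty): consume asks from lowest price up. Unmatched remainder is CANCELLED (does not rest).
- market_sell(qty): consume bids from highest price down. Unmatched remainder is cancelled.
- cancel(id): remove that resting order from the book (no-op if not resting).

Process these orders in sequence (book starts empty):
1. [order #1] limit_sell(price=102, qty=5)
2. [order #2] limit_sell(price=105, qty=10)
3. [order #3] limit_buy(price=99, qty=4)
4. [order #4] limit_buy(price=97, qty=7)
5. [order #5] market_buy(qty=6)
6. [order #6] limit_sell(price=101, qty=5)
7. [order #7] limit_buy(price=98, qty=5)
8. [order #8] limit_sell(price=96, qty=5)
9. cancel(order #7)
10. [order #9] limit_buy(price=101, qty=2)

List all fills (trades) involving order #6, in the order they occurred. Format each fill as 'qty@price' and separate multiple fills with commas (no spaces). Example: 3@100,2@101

Answer: 2@101

Derivation:
After op 1 [order #1] limit_sell(price=102, qty=5): fills=none; bids=[-] asks=[#1:5@102]
After op 2 [order #2] limit_sell(price=105, qty=10): fills=none; bids=[-] asks=[#1:5@102 #2:10@105]
After op 3 [order #3] limit_buy(price=99, qty=4): fills=none; bids=[#3:4@99] asks=[#1:5@102 #2:10@105]
After op 4 [order #4] limit_buy(price=97, qty=7): fills=none; bids=[#3:4@99 #4:7@97] asks=[#1:5@102 #2:10@105]
After op 5 [order #5] market_buy(qty=6): fills=#5x#1:5@102 #5x#2:1@105; bids=[#3:4@99 #4:7@97] asks=[#2:9@105]
After op 6 [order #6] limit_sell(price=101, qty=5): fills=none; bids=[#3:4@99 #4:7@97] asks=[#6:5@101 #2:9@105]
After op 7 [order #7] limit_buy(price=98, qty=5): fills=none; bids=[#3:4@99 #7:5@98 #4:7@97] asks=[#6:5@101 #2:9@105]
After op 8 [order #8] limit_sell(price=96, qty=5): fills=#3x#8:4@99 #7x#8:1@98; bids=[#7:4@98 #4:7@97] asks=[#6:5@101 #2:9@105]
After op 9 cancel(order #7): fills=none; bids=[#4:7@97] asks=[#6:5@101 #2:9@105]
After op 10 [order #9] limit_buy(price=101, qty=2): fills=#9x#6:2@101; bids=[#4:7@97] asks=[#6:3@101 #2:9@105]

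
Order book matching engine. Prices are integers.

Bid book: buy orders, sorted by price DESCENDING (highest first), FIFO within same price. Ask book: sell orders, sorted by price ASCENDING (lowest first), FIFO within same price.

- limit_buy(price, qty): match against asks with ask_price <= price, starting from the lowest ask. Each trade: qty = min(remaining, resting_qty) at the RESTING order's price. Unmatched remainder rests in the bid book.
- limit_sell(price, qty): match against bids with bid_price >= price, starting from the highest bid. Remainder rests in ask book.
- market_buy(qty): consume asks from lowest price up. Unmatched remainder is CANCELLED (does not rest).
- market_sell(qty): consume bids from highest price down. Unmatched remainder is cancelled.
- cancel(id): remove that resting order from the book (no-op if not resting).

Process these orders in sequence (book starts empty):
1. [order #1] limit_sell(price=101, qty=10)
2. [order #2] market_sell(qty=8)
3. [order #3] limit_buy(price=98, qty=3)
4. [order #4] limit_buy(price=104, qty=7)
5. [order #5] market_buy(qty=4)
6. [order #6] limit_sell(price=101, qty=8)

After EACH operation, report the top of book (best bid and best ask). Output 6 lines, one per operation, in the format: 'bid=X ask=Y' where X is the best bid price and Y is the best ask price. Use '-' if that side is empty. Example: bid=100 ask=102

Answer: bid=- ask=101
bid=- ask=101
bid=98 ask=101
bid=98 ask=101
bid=98 ask=-
bid=98 ask=101

Derivation:
After op 1 [order #1] limit_sell(price=101, qty=10): fills=none; bids=[-] asks=[#1:10@101]
After op 2 [order #2] market_sell(qty=8): fills=none; bids=[-] asks=[#1:10@101]
After op 3 [order #3] limit_buy(price=98, qty=3): fills=none; bids=[#3:3@98] asks=[#1:10@101]
After op 4 [order #4] limit_buy(price=104, qty=7): fills=#4x#1:7@101; bids=[#3:3@98] asks=[#1:3@101]
After op 5 [order #5] market_buy(qty=4): fills=#5x#1:3@101; bids=[#3:3@98] asks=[-]
After op 6 [order #6] limit_sell(price=101, qty=8): fills=none; bids=[#3:3@98] asks=[#6:8@101]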